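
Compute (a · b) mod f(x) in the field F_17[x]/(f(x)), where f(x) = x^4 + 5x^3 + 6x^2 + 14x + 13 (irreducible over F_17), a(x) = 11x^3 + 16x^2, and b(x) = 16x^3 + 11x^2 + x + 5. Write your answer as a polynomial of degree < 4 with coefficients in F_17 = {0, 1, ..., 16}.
a · b ≡ 11x^3 + 7x^2 + 2x + 5 (mod f(x))

Multiply in F_17[x]: a(x)·b(x) = (11x^3 + 16x^2)·(16x^3 + 11x^2 + x + 5) = 6x^6 + 3x^5 + 3x^3 + 12x^2. This has degree ≥ 4, so divide by f(x) over F_17: 6x^6 + 3x^5 + 3x^3 + 12x^2 = (6x^2 + 7x + 14)·(x^4 + 5x^3 + 6x^2 + 14x + 13) + (11x^3 + 7x^2 + 2x + 5). Hence a·b ≡ 11x^3 + 7x^2 + 2x + 5 (mod f). (F_17[x]/(f) is a field with 17^4 = 83521 elements since f is irreducible of degree 4.)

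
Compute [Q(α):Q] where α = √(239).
[Q(α):Q] = 2

[Q(α):Q] equals the degree of the minimal polynomial of α. Here α^2 = 239 and x^2 - 239 is irreducible (d = 239 is squarefree, ≠ 1, hence not a square), so deg(m_α) = 2. Thus [Q(α):Q] = 2.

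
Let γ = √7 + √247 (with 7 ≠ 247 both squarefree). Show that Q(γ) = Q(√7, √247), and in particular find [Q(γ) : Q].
[Q(γ) : Q] = 4 (equivalently, Q(γ) = Q(√7, √247))

Obviously Q(γ) ⊆ Q(√7, √247), and [Q(√7, √247):Q] = 4 (since 7, 247 are distinct squarefree integers > 1 with 1729 not a perfect square). To show equality we compute the minimal polynomial of γ. From γ = √7 + √247: γ^2 = 7 + 2√(1729) + 247 = 254 + 2√(1729), so γ^2 - 254 = 2√(1729); squaring, (γ^2 - 254)^2 = 4·1729, i.e. γ^4 - 508γ^2 + 64516 - 6916 = 0, i.e. γ^4 - 508γ^2 + 57600 = 0. So γ is a root of x^4 - 508x^2 + 57600. This polynomial is irreducible over Q: it has no rational root (each ±√7 ± √247 is irrational), and any factorization into two quadratics over Q would force √(1729) ∈ Q (pairing opposite roots) or √7, √247 ∈ Q (other pairings), all impossible. Hence [Q(γ):Q] = 4 = [Q(√7, √247):Q], so Q(γ) = Q(√7, √247).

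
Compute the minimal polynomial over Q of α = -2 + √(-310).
m_α(x) = x^2 + 4x + 314

From α + 2 = √(-310), squaring gives (α + 2)^2 = -310, i.e. α^2 + 4α + 4 = -310, so α^2 + 4α + 314 = 0. The discriminant of x^2 + 4x + 314 is (4)^2 - 4·(314) = 16 - 1256 = -1240, and 4·(-310) is not a perfect square in Q since -310 is squarefree and ≠ 1. Hence x^2 + 4x + 314 is irreducible over Q and is the minimal polynomial of α.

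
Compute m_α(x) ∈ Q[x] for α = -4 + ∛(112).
m_α(x) = x^3 + 12x^2 + 48x - 48

Set β = α + 4 = ∛(112), so β^3 = 112. Then (α + 4)^3 - 112 = 0, i.e. α is a root of g(x) = (x + 4)^3 - 112 = x^3 + 12x^2 + 48x - 48. Since g(x) = h(x + 4) where h(x) = x^3 - 112, and h is irreducible over Q (because 112 is not a perfect cube, so h has no rational root, and a monic cubic with no rational root is irreducible), g is also irreducible (irreducibility is preserved under the substitution x → x + 4). Hence m_α(x) = x^3 + 12x^2 + 48x - 48.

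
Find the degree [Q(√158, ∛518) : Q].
[Q(√158, ∛518) : Q] = 6

Let L = Q(√158, ∛518). Since Q(√158) ⊂ L and [Q(√158):Q] = 2, the tower law gives 2 | [L:Q]. Likewise Q(∛518) ⊂ L with [Q(∛518):Q] = 3 (because 518 is not a perfect cube), so 3 | [L:Q]. As gcd(2,3) = 1, [L:Q] is divisible by 6. Conversely L is generated over Q by √158 and ∛518, so [L:Q] ≤ 2·3 = 6. Therefore [Q(√158, ∛518) : Q] = 6.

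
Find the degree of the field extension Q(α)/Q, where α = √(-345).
[Q(α):Q] = 2

[Q(α):Q] equals the degree of the minimal polynomial of α. Here α^2 = -345 and x^2 + 345 is irreducible (d = -345 is squarefree, ≠ 1, hence not a square), so deg(m_α) = 2. Thus [Q(α):Q] = 2.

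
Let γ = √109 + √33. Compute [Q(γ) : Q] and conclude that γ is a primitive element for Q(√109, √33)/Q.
[Q(γ) : Q] = 4 (equivalently, Q(γ) = Q(√109, √33))

Obviously Q(γ) ⊆ Q(√109, √33), and [Q(√109, √33):Q] = 4 (since 109, 33 are distinct squarefree integers > 1 with 3597 not a perfect square). To show equality we compute the minimal polynomial of γ. From γ = √109 + √33: γ^2 = 109 + 2√(3597) + 33 = 142 + 2√(3597), so γ^2 - 142 = 2√(3597); squaring, (γ^2 - 142)^2 = 4·3597, i.e. γ^4 - 284γ^2 + 20164 - 14388 = 0, i.e. γ^4 - 284γ^2 + 5776 = 0. So γ is a root of x^4 - 284x^2 + 5776. This polynomial is irreducible over Q: it has no rational root (each ±√109 ± √33 is irrational), and any factorization into two quadratics over Q would force √(3597) ∈ Q (pairing opposite roots) or √109, √33 ∈ Q (other pairings), all impossible. Hence [Q(γ):Q] = 4 = [Q(√109, √33):Q], so Q(γ) = Q(√109, √33).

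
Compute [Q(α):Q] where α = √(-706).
[Q(α):Q] = 2

[Q(α):Q] equals the degree of the minimal polynomial of α. Here α^2 = -706 and x^2 + 706 is irreducible (d = -706 is squarefree, ≠ 1, hence not a square), so deg(m_α) = 2. Thus [Q(α):Q] = 2.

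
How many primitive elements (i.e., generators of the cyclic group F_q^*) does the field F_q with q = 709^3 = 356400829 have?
There are φ(356400828) = 100098720 primitive elements

F_q^* is cyclic of order q - 1 = 356400828. A cyclic group of order m has exactly φ(m) generators. Here m = 356400828 = 2^2 · 3^2 · 7 · 59 · 23971, so the number of primitive elements is φ(356400828) = 100098720.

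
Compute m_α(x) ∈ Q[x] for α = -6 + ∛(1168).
m_α(x) = x^3 + 18x^2 + 108x - 952

Set β = α + 6 = ∛(1168), so β^3 = 1168. Then (α + 6)^3 - 1168 = 0, i.e. α is a root of g(x) = (x + 6)^3 - 1168 = x^3 + 18x^2 + 108x - 952. Since g(x) = h(x + 6) where h(x) = x^3 - 1168, and h is irreducible over Q (because 1168 is not a perfect cube, so h has no rational root, and a monic cubic with no rational root is irreducible), g is also irreducible (irreducibility is preserved under the substitution x → x + 6). Hence m_α(x) = x^3 + 18x^2 + 108x - 952.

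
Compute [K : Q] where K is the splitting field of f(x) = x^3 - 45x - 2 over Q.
[K : Q] = 6

By the rational root test, any rational root of the monic integer polynomial f(x) = x^3 - 45x - 2 must be an integer dividing the constant term -2, i.e. one of ±{1, 2}. Evaluating: f(1) = -46, f(-1) = 42, f(2) = -84, f(-2) = 80; none is 0, so f has no rational root and is therefore irreducible over Q (a cubic with no linear factor over a field is irreducible). For an irreducible cubic, the Galois group is A_3 or S_3 according as the discriminant disc(f) = -4a^3 - 27b^2 = -4·(-45)^3 - 27·(-2)^2 = 364392 is or is not a square in Q. Here disc(f) = 364392 is not a perfect square in Q, so the Galois group of f over Q is not contained in A_3 and must be all of S_3. The splitting field has degree |S_3| = 6 over Q, so [K : Q] = 6.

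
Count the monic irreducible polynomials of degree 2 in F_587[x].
There are 171991 monic irreducible polynomials of degree 2 over F_587

Each element of F_{587^2} that lies in no proper subfield is a root of exactly one monic irreducible of degree 2 over F_587, and each such polynomial has 2 distinct roots in F_{587^2}. By Möbius inversion the count is N_587(2) = (1/2) Σ_{d|2} μ(2/d) · 587^d = (1/2)(μ(2)·587^1 + μ(1)·587^2) = 343982/2 = 171991.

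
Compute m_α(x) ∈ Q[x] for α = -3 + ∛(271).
m_α(x) = x^3 + 9x^2 + 27x - 244

Set β = α + 3 = ∛(271), so β^3 = 271. Then (α + 3)^3 - 271 = 0, i.e. α is a root of g(x) = (x + 3)^3 - 271 = x^3 + 9x^2 + 27x - 244. Since g(x) = h(x + 3) where h(x) = x^3 - 271, and h is irreducible over Q (because 271 is not a perfect cube, so h has no rational root, and a monic cubic with no rational root is irreducible), g is also irreducible (irreducibility is preserved under the substitution x → x + 3). Hence m_α(x) = x^3 + 9x^2 + 27x - 244.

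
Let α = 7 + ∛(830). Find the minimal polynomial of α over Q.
m_α(x) = x^3 - 21x^2 + 147x - 1173

Set β = α - 7 = ∛(830), so β^3 = 830. Then (α - 7)^3 - 830 = 0, i.e. α is a root of g(x) = (x - 7)^3 - 830 = x^3 - 21x^2 + 147x - 1173. Since g(x) = h(x - 7) where h(x) = x^3 - 830, and h is irreducible over Q (because 830 is not a perfect cube, so h has no rational root, and a monic cubic with no rational root is irreducible), g is also irreducible (irreducibility is preserved under the substitution x → x - 7). Hence m_α(x) = x^3 - 21x^2 + 147x - 1173.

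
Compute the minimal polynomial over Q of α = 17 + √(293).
m_α(x) = x^2 - 34x - 4

From α - 17 = √(293), squaring gives (α - 17)^2 = 293, i.e. α^2 - 34α + 289 = 293, so α^2 - 34α - 4 = 0. The discriminant of x^2 - 34x - 4 is (-34)^2 - 4·(-4) = 1156 + 16 = 1172, and 4·(293) is not a perfect square in Q since 293 is squarefree and ≠ 1. Hence x^2 - 34x - 4 is irreducible over Q and is the minimal polynomial of α.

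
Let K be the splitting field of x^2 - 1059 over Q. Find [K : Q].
[K : Q] = 2

f(x) = x^2 - 1059 factors as (x - √1059)(x + √1059). The splitting field is K = Q(√1059). Since 1059 is squarefree and > 1, it is not a perfect square, so x^2 - 1059 is irreducible over Q and [Q(√1059) : Q] = 2. Hence [K : Q] = 2.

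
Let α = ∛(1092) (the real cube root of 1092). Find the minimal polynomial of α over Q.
m_α(x) = x^3 - 1092

α satisfies α^3 = 1092, so x^3 - 1092 annihilates α. By the rational root test, a rational root p/q (in lowest terms) of x^3 - 1092 would satisfy p^3 = 1092 q^3, forcing q = 1 and p^3 = 1092; but 1092 is not a perfect cube, contradiction. A monic cubic over Q with no rational root is irreducible (any nontrivial factorization would include a linear factor). Hence x^3 - 1092 is the minimal polynomial of α, and in particular [Q(α):Q] = 3.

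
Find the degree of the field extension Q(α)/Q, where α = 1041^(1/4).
[Q(α):Q] = 4

α is a root of x^4 - 1041. By Eisenstein's criterion at the prime p = 3 (which divides the constant term 1041 but p^2 = 9 does not, since 1041 is squarefree), x^4 - 1041 is irreducible over Q. Hence [Q(α):Q] = 4.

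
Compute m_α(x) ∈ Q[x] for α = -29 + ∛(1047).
m_α(x) = x^3 + 87x^2 + 2523x + 23342

Set β = α + 29 = ∛(1047), so β^3 = 1047. Then (α + 29)^3 - 1047 = 0, i.e. α is a root of g(x) = (x + 29)^3 - 1047 = x^3 + 87x^2 + 2523x + 23342. Since g(x) = h(x + 29) where h(x) = x^3 - 1047, and h is irreducible over Q (because 1047 is not a perfect cube, so h has no rational root, and a monic cubic with no rational root is irreducible), g is also irreducible (irreducibility is preserved under the substitution x → x + 29). Hence m_α(x) = x^3 + 87x^2 + 2523x + 23342.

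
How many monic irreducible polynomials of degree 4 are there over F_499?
There are 15500312250 monic irreducible polynomials of degree 4 over F_499

Each element of F_{499^4} that lies in no proper subfield is a root of exactly one monic irreducible of degree 4 over F_499, and each such polynomial has 4 distinct roots in F_{499^4}. By Möbius inversion the count is N_499(4) = (1/4) Σ_{d|4} μ(4/d) · 499^d = (1/4)(μ(4)·499^1 + μ(2)·499^2 + μ(1)·499^4) = 62001249000/4 = 15500312250.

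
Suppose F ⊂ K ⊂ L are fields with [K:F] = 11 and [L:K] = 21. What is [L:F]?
[L:F] = 231

The tower law says that for any tower of field extensions F ⊂ K ⊂ L with finite degrees, [L:F] = [L:K] · [K:F]. Here this gives [L:F] = 21 · 11 = 231.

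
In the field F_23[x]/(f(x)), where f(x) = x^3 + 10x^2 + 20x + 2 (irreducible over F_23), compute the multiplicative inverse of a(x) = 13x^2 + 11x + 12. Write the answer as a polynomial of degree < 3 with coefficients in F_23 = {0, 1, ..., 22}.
a(x)^(-1) ≡ 13x^2 + 1 (mod f(x))

Since f is irreducible over F_23, F_23[x]/(f) is a field and a(x) ≠ 0 has an inverse. Apply the extended Euclidean algorithm to f(x) and a(x) in F_23[x]: f(x) = (16x + 12)·a(x) + (18x + 19);  a(x) = (2x + 10)·(18x + 19) + (6). The last nonzero remainder is the constant 6 = gcd(f, a) in F_23. Back-substituting through the division chain expresses 6 = s(x)·a(x) + t(x)·f(x) with s(x) ≡ 9x^2 + 6 (mod f), so (9x^2 + 6)·a(x) ≡ 6 (mod f). Multiplying by 6^(-1) ≡ 4 in F_23 gives a(x)^(-1) ≡ 4·(9x^2 + 6) ≡ 13x^2 + 1 (mod f). Check: (13x^2 + 11x + 12)·(13x^2 + 1) = 8x^4 + 5x^3 + 8x^2 + 11x + 12 ≡ 1 (mod x^3 + 10x^2 + 20x + 2).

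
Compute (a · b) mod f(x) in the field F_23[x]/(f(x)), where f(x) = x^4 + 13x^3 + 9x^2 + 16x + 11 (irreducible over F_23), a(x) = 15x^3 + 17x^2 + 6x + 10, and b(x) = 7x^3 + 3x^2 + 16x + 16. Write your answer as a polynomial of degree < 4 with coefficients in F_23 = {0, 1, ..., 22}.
a · b ≡ 4x^3 + 14x^2 + x + 13 (mod f(x))

Multiply in F_23[x]: a(x)·b(x) = (15x^3 + 17x^2 + 6x + 10)·(7x^3 + 3x^2 + 16x + 16) = 13x^6 + 3x^5 + 11x^4 + 2x^3 + 7x^2 + 3x + 22. This has degree ≥ 4, so divide by f(x) over F_23: 13x^6 + 3x^5 + 11x^4 + 2x^3 + 7x^2 + 3x + 22 = (13x^2 + 18x + 5)·(x^4 + 13x^3 + 9x^2 + 16x + 11) + (4x^3 + 14x^2 + x + 13). Hence a·b ≡ 4x^3 + 14x^2 + x + 13 (mod f). (F_23[x]/(f) is a field with 23^4 = 279841 elements since f is irreducible of degree 4.)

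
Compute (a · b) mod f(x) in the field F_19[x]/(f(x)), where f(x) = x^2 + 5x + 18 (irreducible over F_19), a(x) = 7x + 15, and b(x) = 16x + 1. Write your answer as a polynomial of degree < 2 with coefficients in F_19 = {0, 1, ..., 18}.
a · b ≡ 10x + 13 (mod f(x))

Multiply in F_19[x]: a(x)·b(x) = (7x + 15)·(16x + 1) = 17x^2 + 15. This has degree ≥ 2, so divide by f(x) over F_19: 17x^2 + 15 = (17)·(x^2 + 5x + 18) + (10x + 13). Hence a·b ≡ 10x + 13 (mod f). (F_19[x]/(f) is a field with 19^2 = 361 elements since f is irreducible of degree 2.)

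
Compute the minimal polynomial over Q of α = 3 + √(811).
m_α(x) = x^2 - 6x - 802

From α - 3 = √(811), squaring gives (α - 3)^2 = 811, i.e. α^2 - 6α + 9 = 811, so α^2 - 6α - 802 = 0. The discriminant of x^2 - 6x - 802 is (-6)^2 - 4·(-802) = 36 + 3208 = 3244, and 4·(811) is not a perfect square in Q since 811 is squarefree and ≠ 1. Hence x^2 - 6x - 802 is irreducible over Q and is the minimal polynomial of α.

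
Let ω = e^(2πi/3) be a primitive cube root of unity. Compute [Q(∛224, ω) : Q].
[Q(∛224, ω) : Q] = 6

[Q(∛224):Q] = 3 (min poly x^3 - 224, irreducible since 224 is not a perfect cube). [Q(ω):Q] = 2 (min poly x^2 + x + 1). Since Q(∛224) ⊂ R and ω ∉ R, we have ω ∉ Q(∛224), so x^2 + x + 1 remains irreducible over Q(∛224) and [Q(∛224, ω) : Q(∛224)] = 2. By the tower law, [Q(∛224, ω) : Q] = 3 · 2 = 6. (In fact Q(∛224, ω) is the splitting field of x^3 - 224 over Q.)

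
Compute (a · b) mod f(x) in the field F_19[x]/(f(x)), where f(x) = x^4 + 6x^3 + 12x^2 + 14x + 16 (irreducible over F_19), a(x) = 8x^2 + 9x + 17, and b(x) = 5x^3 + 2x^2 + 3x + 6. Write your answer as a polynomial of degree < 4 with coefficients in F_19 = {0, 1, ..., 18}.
a · b ≡ 18x^3 + 6x^2 + 14x + 2 (mod f(x))

Multiply in F_19[x]: a(x)·b(x) = (8x^2 + 9x + 17)·(5x^3 + 2x^2 + 3x + 6) = 2x^5 + 4x^4 + 13x^3 + 14x^2 + 10x + 7. This has degree ≥ 4, so divide by f(x) over F_19: 2x^5 + 4x^4 + 13x^3 + 14x^2 + 10x + 7 = (2x + 11)·(x^4 + 6x^3 + 12x^2 + 14x + 16) + (18x^3 + 6x^2 + 14x + 2). Hence a·b ≡ 18x^3 + 6x^2 + 14x + 2 (mod f). (F_19[x]/(f) is a field with 19^4 = 130321 elements since f is irreducible of degree 4.)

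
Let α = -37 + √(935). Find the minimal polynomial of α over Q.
m_α(x) = x^2 + 74x + 434

From α + 37 = √(935), squaring gives (α + 37)^2 = 935, i.e. α^2 + 74α + 1369 = 935, so α^2 + 74α + 434 = 0. The discriminant of x^2 + 74x + 434 is (74)^2 - 4·(434) = 5476 - 1736 = 3740, and 4·(935) is not a perfect square in Q since 935 is squarefree and ≠ 1. Hence x^2 + 74x + 434 is irreducible over Q and is the minimal polynomial of α.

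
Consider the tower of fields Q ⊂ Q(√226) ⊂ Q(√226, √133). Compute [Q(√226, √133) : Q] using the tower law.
[Q(√226, √133) : Q] = 4

[Q(√226):Q] = 2 (min poly x^2 - 226, irreducible since 226 is squarefree > 1). For the top step, suppose √133 ∈ Q(√226), say √133 = c + d√226 with c, d ∈ Q. Squaring: 133 = c^2 + 226d^2 + 2cd√226. Since √226 ∉ Q this forces 2cd = 0. If d = 0 then √133 = c ∈ Q, contradicting 133 squarefree > 1. If c = 0 then 133 = 226d^2, so 226·133 = (226d)^2 is a perfect square in Q — but 226·133 = 30058 is not a perfect square (since 226 and 133 are distinct squarefree integers). Contradiction. Hence √133 ∉ Q(√226), so x^2 - 133 stays irreducible over Q(√226) and [Q(√226, √133) : Q(√226)] = 2. By the tower law, [Q(√226, √133) : Q] = 2 · 2 = 4.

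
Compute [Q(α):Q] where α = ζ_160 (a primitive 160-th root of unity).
[Q(α):Q] = 64

The minimal polynomial of ζ_160 over Q is the 160-th cyclotomic polynomial Φ_160(x), which is irreducible over Q and has degree φ(160) = 64. Hence [Q(α):Q] = φ(160) = 64.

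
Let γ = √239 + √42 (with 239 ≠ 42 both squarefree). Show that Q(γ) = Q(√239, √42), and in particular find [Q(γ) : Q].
[Q(γ) : Q] = 4 (equivalently, Q(γ) = Q(√239, √42))

Obviously Q(γ) ⊆ Q(√239, √42), and [Q(√239, √42):Q] = 4 (since 239, 42 are distinct squarefree integers > 1 with 10038 not a perfect square). To show equality we compute the minimal polynomial of γ. From γ = √239 + √42: γ^2 = 239 + 2√(10038) + 42 = 281 + 2√(10038), so γ^2 - 281 = 2√(10038); squaring, (γ^2 - 281)^2 = 4·10038, i.e. γ^4 - 562γ^2 + 78961 - 40152 = 0, i.e. γ^4 - 562γ^2 + 38809 = 0. So γ is a root of x^4 - 562x^2 + 38809. This polynomial is irreducible over Q: it has no rational root (each ±√239 ± √42 is irrational), and any factorization into two quadratics over Q would force √(10038) ∈ Q (pairing opposite roots) or √239, √42 ∈ Q (other pairings), all impossible. Hence [Q(γ):Q] = 4 = [Q(√239, √42):Q], so Q(γ) = Q(√239, √42).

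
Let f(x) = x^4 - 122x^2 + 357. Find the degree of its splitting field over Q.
[K : Q] = 4

Solving the quadratic in x^2: x^2 = (122 ± √(122^2 - 4·357))/2 = (122 ± √13456)/2 = (122 ± 116)/2, giving x^2 = 119 or x^2 = 3. So f(x) = (x^2 - 119)(x^2 - 3) and the roots of f are ±√119, ±√3. Hence the splitting field is K = Q(√119, √3). Since 119 and 3 are distinct squarefree integers > 1, their product 357 is not a perfect square, so √3 ∉ Q(√119). By the tower law [K:Q] = [Q(√119,√3):Q(√119)] · [Q(√119):Q] = 2 · 2 = 4.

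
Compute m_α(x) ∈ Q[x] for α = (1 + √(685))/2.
m_α(x) = x^2 - x - 171

From 2α - 1 = √(685), squaring gives (2α - 1)^2 = 685, i.e. 4α^2 - 4α + 1 = 685, so α^2 - α + (1 - 685)/4 = 0. Since 685 ≡ 1 (mod 4), (1 - 685)/4 = -171 ∈ Z. The polynomial x^2 - x - 171 has discriminant 1 - 4·(-171) = 685, which is not a perfect square in Q (d = 685 is squarefree and ≠ 1), so x^2 - x - 171 is irreducible over Q. It is the minimal polynomial of α.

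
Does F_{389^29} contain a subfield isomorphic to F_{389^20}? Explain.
No: F_{389^20} is not a subfield of F_{389^29}

F_{p^m} embeds in F_{p^n} iff m | n. Here 20 ∤ 29 (since 29 = 1·20 + 9 with remainder 9 ≠ 0), so F_{389^20} is not a subfield of F_{389^29}. Equivalently: if it were, the tower law would give 20 = [F_{389^20}:F_389] dividing [F_{389^29}:F_389] = 29, contradiction.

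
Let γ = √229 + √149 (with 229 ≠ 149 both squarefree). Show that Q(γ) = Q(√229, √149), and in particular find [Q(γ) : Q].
[Q(γ) : Q] = 4 (equivalently, Q(γ) = Q(√229, √149))

Obviously Q(γ) ⊆ Q(√229, √149), and [Q(√229, √149):Q] = 4 (since 229, 149 are distinct squarefree integers > 1 with 34121 not a perfect square). To show equality we compute the minimal polynomial of γ. From γ = √229 + √149: γ^2 = 229 + 2√(34121) + 149 = 378 + 2√(34121), so γ^2 - 378 = 2√(34121); squaring, (γ^2 - 378)^2 = 4·34121, i.e. γ^4 - 756γ^2 + 142884 - 136484 = 0, i.e. γ^4 - 756γ^2 + 6400 = 0. So γ is a root of x^4 - 756x^2 + 6400. This polynomial is irreducible over Q: it has no rational root (each ±√229 ± √149 is irrational), and any factorization into two quadratics over Q would force √(34121) ∈ Q (pairing opposite roots) or √229, √149 ∈ Q (other pairings), all impossible. Hence [Q(γ):Q] = 4 = [Q(√229, √149):Q], so Q(γ) = Q(√229, √149).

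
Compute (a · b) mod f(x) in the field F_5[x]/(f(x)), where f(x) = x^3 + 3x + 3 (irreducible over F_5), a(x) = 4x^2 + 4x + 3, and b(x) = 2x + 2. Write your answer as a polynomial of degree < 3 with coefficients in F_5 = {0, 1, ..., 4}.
a · b ≡ x^2 + 2 (mod f(x))

Multiply in F_5[x]: a(x)·b(x) = (4x^2 + 4x + 3)·(2x + 2) = 3x^3 + x^2 + 4x + 1. This has degree ≥ 3, so divide by f(x) over F_5: 3x^3 + x^2 + 4x + 1 = (3)·(x^3 + 3x + 3) + (x^2 + 2). Hence a·b ≡ x^2 + 2 (mod f). (F_5[x]/(f) is a field with 5^3 = 125 elements since f is irreducible of degree 3.)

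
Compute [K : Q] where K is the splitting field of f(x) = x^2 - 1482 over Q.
[K : Q] = 2

f(x) = x^2 - 1482 factors as (x - √1482)(x + √1482). The splitting field is K = Q(√1482). Since 1482 is squarefree and > 1, it is not a perfect square, so x^2 - 1482 is irreducible over Q and [Q(√1482) : Q] = 2. Hence [K : Q] = 2.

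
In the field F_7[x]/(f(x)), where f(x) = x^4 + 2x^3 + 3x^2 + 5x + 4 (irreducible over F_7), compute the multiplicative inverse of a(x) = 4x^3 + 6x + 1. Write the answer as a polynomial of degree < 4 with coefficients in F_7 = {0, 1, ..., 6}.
a(x)^(-1) ≡ 3x^3 + 2x^2 + x + 3 (mod f(x))

Since f is irreducible over F_7, F_7[x]/(f) is a field and a(x) ≠ 0 has an inverse. Apply the extended Euclidean algorithm to f(x) and a(x) in F_7[x]: f(x) = (2x + 4)·a(x) + (5x^2);  a(x) = (5x)·(5x^2) + (6x + 1);  (5x^2) = (2x + 2)·(6x + 1) + (5). The last nonzero remainder is the constant 5 = gcd(f, a) in F_7. Back-substituting through the division chain expresses 5 = s(x)·a(x) + t(x)·f(x) with s(x) ≡ x^3 + 3x^2 + 5x + 1 (mod f), so (x^3 + 3x^2 + 5x + 1)·a(x) ≡ 5 (mod f). Multiplying by 5^(-1) ≡ 3 in F_7 gives a(x)^(-1) ≡ 3·(x^3 + 3x^2 + 5x + 1) ≡ 3x^3 + 2x^2 + x + 3 (mod f). Check: (4x^3 + 6x + 1)·(3x^3 + 2x^2 + x + 3) = 5x^6 + x^5 + x^4 + 6x^3 + x^2 + 5x + 3 ≡ 1 (mod x^4 + 2x^3 + 3x^2 + 5x + 4).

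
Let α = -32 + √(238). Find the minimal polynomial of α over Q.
m_α(x) = x^2 + 64x + 786

From α + 32 = √(238), squaring gives (α + 32)^2 = 238, i.e. α^2 + 64α + 1024 = 238, so α^2 + 64α + 786 = 0. The discriminant of x^2 + 64x + 786 is (64)^2 - 4·(786) = 4096 - 3144 = 952, and 4·(238) is not a perfect square in Q since 238 is squarefree and ≠ 1. Hence x^2 + 64x + 786 is irreducible over Q and is the minimal polynomial of α.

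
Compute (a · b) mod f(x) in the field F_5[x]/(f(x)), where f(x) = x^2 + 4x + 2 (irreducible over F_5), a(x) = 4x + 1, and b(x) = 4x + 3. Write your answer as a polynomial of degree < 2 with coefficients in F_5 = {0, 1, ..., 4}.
a · b ≡ 2x + 1 (mod f(x))

Multiply in F_5[x]: a(x)·b(x) = (4x + 1)·(4x + 3) = x^2 + x + 3. This has degree ≥ 2, so divide by f(x) over F_5: x^2 + x + 3 = (1)·(x^2 + 4x + 2) + (2x + 1). Hence a·b ≡ 2x + 1 (mod f). (F_5[x]/(f) is a field with 5^2 = 25 elements since f is irreducible of degree 2.)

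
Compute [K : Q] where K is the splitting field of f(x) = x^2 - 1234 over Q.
[K : Q] = 2

f(x) = x^2 - 1234 factors as (x - √1234)(x + √1234). The splitting field is K = Q(√1234). Since 1234 is squarefree and > 1, it is not a perfect square, so x^2 - 1234 is irreducible over Q and [Q(√1234) : Q] = 2. Hence [K : Q] = 2.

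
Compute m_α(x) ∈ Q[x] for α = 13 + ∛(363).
m_α(x) = x^3 - 39x^2 + 507x - 2560

Set β = α - 13 = ∛(363), so β^3 = 363. Then (α - 13)^3 - 363 = 0, i.e. α is a root of g(x) = (x - 13)^3 - 363 = x^3 - 39x^2 + 507x - 2560. Since g(x) = h(x - 13) where h(x) = x^3 - 363, and h is irreducible over Q (because 363 is not a perfect cube, so h has no rational root, and a monic cubic with no rational root is irreducible), g is also irreducible (irreducibility is preserved under the substitution x → x - 13). Hence m_α(x) = x^3 - 39x^2 + 507x - 2560.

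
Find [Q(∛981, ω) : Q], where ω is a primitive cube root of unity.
[Q(∛981, ω) : Q] = 6

[Q(∛981):Q] = 3 (min poly x^3 - 981, irreducible since 981 is not a perfect cube). [Q(ω):Q] = 2 (min poly x^2 + x + 1). Since Q(∛981) ⊂ R and ω ∉ R, we have ω ∉ Q(∛981), so x^2 + x + 1 remains irreducible over Q(∛981) and [Q(∛981, ω) : Q(∛981)] = 2. By the tower law, [Q(∛981, ω) : Q] = 3 · 2 = 6. (In fact Q(∛981, ω) is the splitting field of x^3 - 981 over Q.)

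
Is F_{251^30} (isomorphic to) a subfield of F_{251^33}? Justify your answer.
No: F_{251^30} is not a subfield of F_{251^33}

F_{p^m} embeds in F_{p^n} iff m | n. Here 30 ∤ 33 (since 33 = 1·30 + 3 with remainder 3 ≠ 0), so F_{251^30} is not a subfield of F_{251^33}. Equivalently: if it were, the tower law would give 30 = [F_{251^30}:F_251] dividing [F_{251^33}:F_251] = 33, contradiction.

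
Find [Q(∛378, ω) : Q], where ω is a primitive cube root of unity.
[Q(∛378, ω) : Q] = 6

[Q(∛378):Q] = 3 (min poly x^3 - 378, irreducible since 378 is not a perfect cube). [Q(ω):Q] = 2 (min poly x^2 + x + 1). Since Q(∛378) ⊂ R and ω ∉ R, we have ω ∉ Q(∛378), so x^2 + x + 1 remains irreducible over Q(∛378) and [Q(∛378, ω) : Q(∛378)] = 2. By the tower law, [Q(∛378, ω) : Q] = 3 · 2 = 6. (In fact Q(∛378, ω) is the splitting field of x^3 - 378 over Q.)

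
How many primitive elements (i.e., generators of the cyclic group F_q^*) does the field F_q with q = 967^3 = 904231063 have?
There are φ(904231062) = 243378432 primitive elements

F_q^* is cyclic of order q - 1 = 904231062. A cyclic group of order m has exactly φ(m) generators. Here m = 904231062 = 2 · 3^2 · 7 · 23 · 67 · 4657, so the number of primitive elements is φ(904231062) = 243378432.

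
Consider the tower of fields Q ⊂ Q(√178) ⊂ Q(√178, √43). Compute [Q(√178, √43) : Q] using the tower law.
[Q(√178, √43) : Q] = 4

[Q(√178):Q] = 2 (min poly x^2 - 178, irreducible since 178 is squarefree > 1). For the top step, suppose √43 ∈ Q(√178), say √43 = c + d√178 with c, d ∈ Q. Squaring: 43 = c^2 + 178d^2 + 2cd√178. Since √178 ∉ Q this forces 2cd = 0. If d = 0 then √43 = c ∈ Q, contradicting 43 squarefree > 1. If c = 0 then 43 = 178d^2, so 178·43 = (178d)^2 is a perfect square in Q — but 178·43 = 7654 is not a perfect square (since 178 and 43 are distinct squarefree integers). Contradiction. Hence √43 ∉ Q(√178), so x^2 - 43 stays irreducible over Q(√178) and [Q(√178, √43) : Q(√178)] = 2. By the tower law, [Q(√178, √43) : Q] = 2 · 2 = 4.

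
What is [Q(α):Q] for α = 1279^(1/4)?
[Q(α):Q] = 4

α is a root of x^4 - 1279. By Eisenstein's criterion at the prime p = 1279 (which divides the constant term 1279 but p^2 = 1635841 does not, since 1279 is squarefree), x^4 - 1279 is irreducible over Q. Hence [Q(α):Q] = 4.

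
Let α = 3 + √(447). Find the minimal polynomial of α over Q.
m_α(x) = x^2 - 6x - 438

From α - 3 = √(447), squaring gives (α - 3)^2 = 447, i.e. α^2 - 6α + 9 = 447, so α^2 - 6α - 438 = 0. The discriminant of x^2 - 6x - 438 is (-6)^2 - 4·(-438) = 36 + 1752 = 1788, and 4·(447) is not a perfect square in Q since 447 is squarefree and ≠ 1. Hence x^2 - 6x - 438 is irreducible over Q and is the minimal polynomial of α.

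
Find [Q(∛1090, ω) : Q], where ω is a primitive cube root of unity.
[Q(∛1090, ω) : Q] = 6

[Q(∛1090):Q] = 3 (min poly x^3 - 1090, irreducible since 1090 is not a perfect cube). [Q(ω):Q] = 2 (min poly x^2 + x + 1). Since Q(∛1090) ⊂ R and ω ∉ R, we have ω ∉ Q(∛1090), so x^2 + x + 1 remains irreducible over Q(∛1090) and [Q(∛1090, ω) : Q(∛1090)] = 2. By the tower law, [Q(∛1090, ω) : Q] = 3 · 2 = 6. (In fact Q(∛1090, ω) is the splitting field of x^3 - 1090 over Q.)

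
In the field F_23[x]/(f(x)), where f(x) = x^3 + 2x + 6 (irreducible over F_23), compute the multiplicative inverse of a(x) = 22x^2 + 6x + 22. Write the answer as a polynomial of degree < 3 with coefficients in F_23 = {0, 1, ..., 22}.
a(x)^(-1) ≡ 18x^2 + 18 (mod f(x))

Since f is irreducible over F_23, F_23[x]/(f) is a field and a(x) ≠ 0 has an inverse. Apply the extended Euclidean algorithm to f(x) and a(x) in F_23[x]: f(x) = (22x + 17)·a(x) + (14x);  a(x) = (18x + 7)·(14x) + (22). The last nonzero remainder is the constant 22 = gcd(f, a) in F_23. Back-substituting through the division chain expresses 22 = s(x)·a(x) + t(x)·f(x) with s(x) ≡ 5x^2 + 5 (mod f), so (5x^2 + 5)·a(x) ≡ 22 (mod f). Multiplying by 22^(-1) ≡ 22 in F_23 gives a(x)^(-1) ≡ 22·(5x^2 + 5) ≡ 18x^2 + 18 (mod f). Check: (22x^2 + 6x + 22)·(18x^2 + 18) = 5x^4 + 16x^3 + 10x^2 + 16x + 5 ≡ 1 (mod x^3 + 2x + 6).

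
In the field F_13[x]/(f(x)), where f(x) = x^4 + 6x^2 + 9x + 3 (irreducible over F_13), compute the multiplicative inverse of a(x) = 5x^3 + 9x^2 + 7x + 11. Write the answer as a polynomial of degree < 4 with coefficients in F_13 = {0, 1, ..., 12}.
a(x)^(-1) ≡ 9x^3 + 7x^2 + 3x + 11 (mod f(x))

Since f is irreducible over F_13, F_13[x]/(f) is a field and a(x) ≠ 0 has an inverse. Apply the extended Euclidean algorithm to f(x) and a(x) in F_13[x]: f(x) = (8x + 9)·a(x) + (12x^2 + x + 8);  a(x) = (8x + 12)·(12x^2 + x + 8) + (9x + 6);  (12x^2 + x + 8) = (10x + 5)·(9x + 6) + (4). The last nonzero remainder is the constant 4 = gcd(f, a) in F_13. Back-substituting through the division chain expresses 4 = s(x)·a(x) + t(x)·f(x) with s(x) ≡ 10x^3 + 2x^2 + 12x + 5 (mod f), so (10x^3 + 2x^2 + 12x + 5)·a(x) ≡ 4 (mod f). Multiplying by 4^(-1) ≡ 10 in F_13 gives a(x)^(-1) ≡ 10·(10x^3 + 2x^2 + 12x + 5) ≡ 9x^3 + 7x^2 + 3x + 11 (mod f). Check: (5x^3 + 9x^2 + 7x + 11)·(9x^3 + 7x^2 + 3x + 11) = 6x^6 + 12x^5 + 11x^4 + 9x^3 + 2x^2 + 6x + 4 ≡ 1 (mod x^4 + 6x^2 + 9x + 3).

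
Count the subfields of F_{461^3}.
F_{461^3} has 2 subfields

The subfields of F_{p^n} are exactly the fields F_{p^d} for d | n (each is the fixed field of the unique index-d subgroup of Gal(F_{p^n}/F_p) ≅ Z/nZ). The divisors of n = 3 are {1, 3}, giving 2 subfields: F_{461^1}, F_{461^3}.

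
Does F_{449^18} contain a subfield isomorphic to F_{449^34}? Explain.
No: F_{449^34} is not a subfield of F_{449^18}

F_{p^m} embeds in F_{p^n} iff m | n. Here 34 ∤ 18 (since 18 = 0·34 + 18 with remainder 18 ≠ 0), so F_{449^34} is not a subfield of F_{449^18}. Equivalently: if it were, the tower law would give 34 = [F_{449^34}:F_449] dividing [F_{449^18}:F_449] = 18, contradiction.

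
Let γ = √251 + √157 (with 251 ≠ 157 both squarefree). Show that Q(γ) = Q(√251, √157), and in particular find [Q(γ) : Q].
[Q(γ) : Q] = 4 (equivalently, Q(γ) = Q(√251, √157))

Obviously Q(γ) ⊆ Q(√251, √157), and [Q(√251, √157):Q] = 4 (since 251, 157 are distinct squarefree integers > 1 with 39407 not a perfect square). To show equality we compute the minimal polynomial of γ. From γ = √251 + √157: γ^2 = 251 + 2√(39407) + 157 = 408 + 2√(39407), so γ^2 - 408 = 2√(39407); squaring, (γ^2 - 408)^2 = 4·39407, i.e. γ^4 - 816γ^2 + 166464 - 157628 = 0, i.e. γ^4 - 816γ^2 + 8836 = 0. So γ is a root of x^4 - 816x^2 + 8836. This polynomial is irreducible over Q: it has no rational root (each ±√251 ± √157 is irrational), and any factorization into two quadratics over Q would force √(39407) ∈ Q (pairing opposite roots) or √251, √157 ∈ Q (other pairings), all impossible. Hence [Q(γ):Q] = 4 = [Q(√251, √157):Q], so Q(γ) = Q(√251, √157).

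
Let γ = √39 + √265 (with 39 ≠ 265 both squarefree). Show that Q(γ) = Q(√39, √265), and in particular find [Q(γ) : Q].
[Q(γ) : Q] = 4 (equivalently, Q(γ) = Q(√39, √265))

Obviously Q(γ) ⊆ Q(√39, √265), and [Q(√39, √265):Q] = 4 (since 39, 265 are distinct squarefree integers > 1 with 10335 not a perfect square). To show equality we compute the minimal polynomial of γ. From γ = √39 + √265: γ^2 = 39 + 2√(10335) + 265 = 304 + 2√(10335), so γ^2 - 304 = 2√(10335); squaring, (γ^2 - 304)^2 = 4·10335, i.e. γ^4 - 608γ^2 + 92416 - 41340 = 0, i.e. γ^4 - 608γ^2 + 51076 = 0. So γ is a root of x^4 - 608x^2 + 51076. This polynomial is irreducible over Q: it has no rational root (each ±√39 ± √265 is irrational), and any factorization into two quadratics over Q would force √(10335) ∈ Q (pairing opposite roots) or √39, √265 ∈ Q (other pairings), all impossible. Hence [Q(γ):Q] = 4 = [Q(√39, √265):Q], so Q(γ) = Q(√39, √265).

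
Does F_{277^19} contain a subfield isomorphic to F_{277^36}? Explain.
No: F_{277^36} is not a subfield of F_{277^19}

F_{p^m} embeds in F_{p^n} iff m | n. Here 36 ∤ 19 (since 19 = 0·36 + 19 with remainder 19 ≠ 0), so F_{277^36} is not a subfield of F_{277^19}. Equivalently: if it were, the tower law would give 36 = [F_{277^36}:F_277] dividing [F_{277^19}:F_277] = 19, contradiction.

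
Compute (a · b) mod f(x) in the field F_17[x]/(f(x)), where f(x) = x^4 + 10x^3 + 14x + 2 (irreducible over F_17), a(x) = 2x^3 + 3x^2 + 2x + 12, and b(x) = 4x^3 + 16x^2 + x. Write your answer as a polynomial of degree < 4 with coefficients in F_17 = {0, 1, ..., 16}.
a · b ≡ 7x^3 + 2x^2 + 12x + 14 (mod f(x))

Multiply in F_17[x]: a(x)·b(x) = (2x^3 + 3x^2 + 2x + 12)·(4x^3 + 16x^2 + x) = 8x^6 + 10x^5 + 7x^4 + 15x^3 + 7x^2 + 12x. This has degree ≥ 4, so divide by f(x) over F_17: 8x^6 + 10x^5 + 7x^4 + 15x^3 + 7x^2 + 12x = (8x^2 + 15x + 10)·(x^4 + 10x^3 + 14x + 2) + (7x^3 + 2x^2 + 12x + 14). Hence a·b ≡ 7x^3 + 2x^2 + 12x + 14 (mod f). (F_17[x]/(f) is a field with 17^4 = 83521 elements since f is irreducible of degree 4.)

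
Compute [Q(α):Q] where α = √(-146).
[Q(α):Q] = 2

[Q(α):Q] equals the degree of the minimal polynomial of α. Here α^2 = -146 and x^2 + 146 is irreducible (d = -146 is squarefree, ≠ 1, hence not a square), so deg(m_α) = 2. Thus [Q(α):Q] = 2.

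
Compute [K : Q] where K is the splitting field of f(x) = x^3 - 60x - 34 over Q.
[K : Q] = 6

By the rational root test, any rational root of the monic integer polynomial f(x) = x^3 - 60x - 34 must be an integer dividing the constant term -34, i.e. one of ±{1, 2, 17, 34}. Evaluating: f(1) = -93, f(-1) = 25, f(2) = -146, f(-2) = 78, f(17) = 3859, f(-17) = -3927, f(34) = 37230, f(-34) = -37298; none is 0, so f has no rational root and is therefore irreducible over Q (a cubic with no linear factor over a field is irreducible). For an irreducible cubic, the Galois group is A_3 or S_3 according as the discriminant disc(f) = -4a^3 - 27b^2 = -4·(-60)^3 - 27·(-34)^2 = 832788 is or is not a square in Q. Here disc(f) = 832788 is not a perfect square in Q, so the Galois group of f over Q is not contained in A_3 and must be all of S_3. The splitting field has degree |S_3| = 6 over Q, so [K : Q] = 6.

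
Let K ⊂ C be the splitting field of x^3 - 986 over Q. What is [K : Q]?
[K : Q] = 6

The roots of x^3 - 986 are ∛986, ω∛986, ω^2∛986 where ω = e^(2πi/3) is a primitive cube root of unity, so K = Q(∛986, ω). Now [Q(∛986):Q] = 3 (since 986 is not a perfect cube, x^3 - 986 is irreducible) and [Q(ω):Q] = 2. Both 2 and 3 divide [K:Q], and [K:Q] ≤ 3·2 = 6, so [K:Q] = 6. (Equivalently: Q(∛986) ⊂ R but ω ∉ R, so [K : Q(∛986)] = 2.)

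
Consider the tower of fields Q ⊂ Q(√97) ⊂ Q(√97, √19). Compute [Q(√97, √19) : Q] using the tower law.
[Q(√97, √19) : Q] = 4

[Q(√97):Q] = 2 (min poly x^2 - 97, irreducible since 97 is squarefree > 1). For the top step, suppose √19 ∈ Q(√97), say √19 = c + d√97 with c, d ∈ Q. Squaring: 19 = c^2 + 97d^2 + 2cd√97. Since √97 ∉ Q this forces 2cd = 0. If d = 0 then √19 = c ∈ Q, contradicting 19 squarefree > 1. If c = 0 then 19 = 97d^2, so 97·19 = (97d)^2 is a perfect square in Q — but 97·19 = 1843 is not a perfect square (since 97 and 19 are distinct squarefree integers). Contradiction. Hence √19 ∉ Q(√97), so x^2 - 19 stays irreducible over Q(√97) and [Q(√97, √19) : Q(√97)] = 2. By the tower law, [Q(√97, √19) : Q] = 2 · 2 = 4.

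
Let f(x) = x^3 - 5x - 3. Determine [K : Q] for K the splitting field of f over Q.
[K : Q] = 6

By the rational root test, any rational root of the monic integer polynomial f(x) = x^3 - 5x - 3 must be an integer dividing the constant term -3, i.e. one of ±{1, 3}. Evaluating: f(1) = -7, f(-1) = 1, f(3) = 9, f(-3) = -15; none is 0, so f has no rational root and is therefore irreducible over Q (a cubic with no linear factor over a field is irreducible). For an irreducible cubic, the Galois group is A_3 or S_3 according as the discriminant disc(f) = -4a^3 - 27b^2 = -4·(-5)^3 - 27·(-3)^2 = 257 is or is not a square in Q. Here disc(f) = 257 is not a perfect square in Q, so the Galois group of f over Q is not contained in A_3 and must be all of S_3. The splitting field has degree |S_3| = 6 over Q, so [K : Q] = 6.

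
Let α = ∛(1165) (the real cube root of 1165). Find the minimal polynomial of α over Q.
m_α(x) = x^3 - 1165

α satisfies α^3 = 1165, so x^3 - 1165 annihilates α. By the rational root test, a rational root p/q (in lowest terms) of x^3 - 1165 would satisfy p^3 = 1165 q^3, forcing q = 1 and p^3 = 1165; but 1165 is not a perfect cube, contradiction. A monic cubic over Q with no rational root is irreducible (any nontrivial factorization would include a linear factor). Hence x^3 - 1165 is the minimal polynomial of α, and in particular [Q(α):Q] = 3.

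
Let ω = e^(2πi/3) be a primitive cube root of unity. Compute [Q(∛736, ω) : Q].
[Q(∛736, ω) : Q] = 6

[Q(∛736):Q] = 3 (min poly x^3 - 736, irreducible since 736 is not a perfect cube). [Q(ω):Q] = 2 (min poly x^2 + x + 1). Since Q(∛736) ⊂ R and ω ∉ R, we have ω ∉ Q(∛736), so x^2 + x + 1 remains irreducible over Q(∛736) and [Q(∛736, ω) : Q(∛736)] = 2. By the tower law, [Q(∛736, ω) : Q] = 3 · 2 = 6. (In fact Q(∛736, ω) is the splitting field of x^3 - 736 over Q.)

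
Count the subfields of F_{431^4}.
F_{431^4} has 3 subfields

The subfields of F_{p^n} are exactly the fields F_{p^d} for d | n (each is the fixed field of the unique index-d subgroup of Gal(F_{p^n}/F_p) ≅ Z/nZ). The divisors of n = 4 are {1, 2, 4}, giving 3 subfields: F_{431^1}, F_{431^2}, F_{431^4}.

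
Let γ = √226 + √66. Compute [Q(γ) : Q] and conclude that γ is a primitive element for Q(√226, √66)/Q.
[Q(γ) : Q] = 4 (equivalently, Q(γ) = Q(√226, √66))

Obviously Q(γ) ⊆ Q(√226, √66), and [Q(√226, √66):Q] = 4 (since 226, 66 are distinct squarefree integers > 1 with 14916 not a perfect square). To show equality we compute the minimal polynomial of γ. From γ = √226 + √66: γ^2 = 226 + 2√(14916) + 66 = 292 + 2√(14916), so γ^2 - 292 = 2√(14916); squaring, (γ^2 - 292)^2 = 4·14916, i.e. γ^4 - 584γ^2 + 85264 - 59664 = 0, i.e. γ^4 - 584γ^2 + 25600 = 0. So γ is a root of x^4 - 584x^2 + 25600. This polynomial is irreducible over Q: it has no rational root (each ±√226 ± √66 is irrational), and any factorization into two quadratics over Q would force √(14916) ∈ Q (pairing opposite roots) or √226, √66 ∈ Q (other pairings), all impossible. Hence [Q(γ):Q] = 4 = [Q(√226, √66):Q], so Q(γ) = Q(√226, √66).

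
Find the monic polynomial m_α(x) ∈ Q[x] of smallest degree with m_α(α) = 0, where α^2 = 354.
m_α(x) = x^2 - 354

α satisfies α^2 - 354 = 0, so x^2 - 354 annihilates α. Since d = 354 is squarefree and ≠ 1, it is not a perfect square in Q, so x^2 - 354 has no rational root and is therefore irreducible over Q (a degree-2 polynomial over a field is irreducible iff it has no root). Hence m_α(x) = x^2 - 354.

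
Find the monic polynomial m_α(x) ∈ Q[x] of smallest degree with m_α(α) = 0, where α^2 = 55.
m_α(x) = x^2 - 55

α satisfies α^2 - 55 = 0, so x^2 - 55 annihilates α. Since d = 55 is squarefree and ≠ 1, it is not a perfect square in Q, so x^2 - 55 has no rational root and is therefore irreducible over Q (a degree-2 polynomial over a field is irreducible iff it has no root). Hence m_α(x) = x^2 - 55.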